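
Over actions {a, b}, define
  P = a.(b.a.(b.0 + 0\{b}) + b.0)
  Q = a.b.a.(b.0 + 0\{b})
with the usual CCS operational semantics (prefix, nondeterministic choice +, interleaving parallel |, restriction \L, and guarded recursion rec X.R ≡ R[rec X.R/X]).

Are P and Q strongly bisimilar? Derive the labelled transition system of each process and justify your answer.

LTS(P): 5 reachable states
  m0 = a.(b.a.(b.0 + 0\{b}) + b.0) has moves --a--▸ m1
  m1 = b.a.(b.0 + 0\{b}) + b.0 has moves --b--▸ m2, --b--▸ m3
  m2 = 0 has moves deadlocked
  m3 = a.(b.0 + 0\{b}) has moves --a--▸ m4
  m4 = b.0 + 0\{b} has moves --b--▸ m2
LTS(Q): 5 reachable states
  n0 = a.b.a.(b.0 + 0\{b}) has moves --a--▸ n1
  n1 = b.a.(b.0 + 0\{b}) has moves --b--▸ n2
  n2 = a.(b.0 + 0\{b}) has moves --a--▸ n3
  n3 = b.0 + 0\{b} has moves --b--▸ n4
  n4 = 0 has moves deadlocked
Partition-refinement fixed point:
  B0 = {m0}
  B1 = {m1}
  B2 = {m3, n2}
  B3 = {m4, n3}
  B4 = {m2, n4}
  B5 = {n0}
  B6 = {n1}
m0 ∈ B0, n0 ∈ B5 → different blocks

NO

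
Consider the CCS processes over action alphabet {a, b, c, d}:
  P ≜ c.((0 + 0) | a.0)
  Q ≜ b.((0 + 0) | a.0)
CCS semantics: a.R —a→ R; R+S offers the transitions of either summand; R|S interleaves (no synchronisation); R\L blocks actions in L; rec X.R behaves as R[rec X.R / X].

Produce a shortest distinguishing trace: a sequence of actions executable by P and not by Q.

c

P's transition system — 3 states:
  u0 = c.((0 + 0) | a.0) | --c--▸ u1
  u1 = (0 + 0) | a.0 | --a--▸ u2
  u2 = (0 + 0) | 0 | deadlocked
Q's transition system — 3 states:
  v0 = b.((0 + 0) | a.0) | --b--▸ v1
  v1 = (0 + 0) | a.0 | --a--▸ v2
  v2 = (0 + 0) | 0 | deadlocked
Run σ = ⟨c⟩ on P: start {u0}
  step 1 (c): {u1}
  — P admits the full trace.
Run σ = ⟨c⟩ on Q: start {v0}
  step 1 (c): ∅ (Q stuck)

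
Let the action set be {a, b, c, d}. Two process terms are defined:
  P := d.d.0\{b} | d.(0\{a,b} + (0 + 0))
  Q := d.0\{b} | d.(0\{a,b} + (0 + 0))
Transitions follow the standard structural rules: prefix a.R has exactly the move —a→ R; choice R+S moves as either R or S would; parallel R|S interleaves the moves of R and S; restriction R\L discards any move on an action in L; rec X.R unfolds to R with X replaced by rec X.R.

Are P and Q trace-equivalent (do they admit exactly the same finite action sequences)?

NO — witness ⟨ddd⟩

P's transition system — 6 states:
  p0 = d.d.0\{b} | d.(0\{a,b} + (0 + 0)) ⊢ —d→ p1, —d→ p2
  p1 = d.0\{b} | d.(0\{a,b} + (0 + 0)) ⊢ —d→ p3, —d→ p4
  p2 = d.d.0\{b} | (0\{a,b} + (0 + 0)) ⊢ —d→ p4
  p3 = 0\{b} | d.(0\{a,b} + (0 + 0)) ⊢ —d→ p5
  p4 = d.0\{b} | (0\{a,b} + (0 + 0)) ⊢ —d→ p5
  p5 = 0\{b} | (0\{a,b} + (0 + 0)) ⊢ deadlocked
Q's transition system — 4 states:
  q0 = d.0\{b} | d.(0\{a,b} + (0 + 0)) ⊢ —d→ q1, —d→ q2
  q1 = 0\{b} | d.(0\{a,b} + (0 + 0)) ⊢ —d→ q3
  q2 = d.0\{b} | (0\{a,b} + (0 + 0)) ⊢ —d→ q3
  q3 = 0\{b} | (0\{a,b} + (0 + 0)) ⊢ deadlocked
Run σ = ⟨ddd⟩ on P: start {p0}
  [1] d ⇒ {p1, p2}
  [2] d ⇒ {p3, p4}
  [3] d ⇒ {p5}
  P completes σ.
Run σ = ⟨ddd⟩ on Q: start {q0}
  [1] d ⇒ {q1, q2}
  [2] d ⇒ {q3}
  [3] d ⇒ ∅  — Q cannot continue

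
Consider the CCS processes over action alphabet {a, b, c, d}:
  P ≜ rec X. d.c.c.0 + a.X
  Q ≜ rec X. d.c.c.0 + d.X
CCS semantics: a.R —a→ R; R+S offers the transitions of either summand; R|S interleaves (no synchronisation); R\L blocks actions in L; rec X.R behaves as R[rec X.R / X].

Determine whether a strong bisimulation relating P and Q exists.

Reachable graph of P (4 states):
  m0 = rec X. d.c.c.0 + a.X ⊢ —a→ m0, —d→ m1
  m1 = c.c.0 ⊢ —c→ m2
  m2 = c.0 ⊢ —c→ m3
  m3 = 0 ⊢ deadlocked
Reachable graph of Q (4 states):
  n0 = rec X. d.c.c.0 + d.X ⊢ —d→ n0, —d→ n1
  n1 = c.c.0 ⊢ —c→ n2
  n2 = c.0 ⊢ —c→ n3
  n3 = 0 ⊢ deadlocked
Bisimilarity quotient blocks:
  B0 = {m0}
  B1 = {m1, n1}
  B2 = {m2, n2}
  B3 = {m3, n3}
  B4 = {n0}
m0 ∈ B0, n0 ∈ B4 → different blocks

NO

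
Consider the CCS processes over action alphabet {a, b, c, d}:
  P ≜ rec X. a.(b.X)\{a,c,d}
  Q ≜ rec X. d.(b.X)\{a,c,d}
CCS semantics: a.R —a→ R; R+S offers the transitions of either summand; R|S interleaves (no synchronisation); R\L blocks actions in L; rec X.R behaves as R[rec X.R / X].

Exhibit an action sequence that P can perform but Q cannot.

a

LTS(P): 3 reachable states
  u0 = rec X. a.(b.X)\{a,c,d} → --a--▸ u1
  u1 = (b.(rec X. a.(b.X)\{a,c,d}))\{a,c,d} → --b--▸ u2
  u2 = (rec X. a.(b.X)\{a,c,d})\{a,c,d} → ∅
LTS(Q): 3 reachable states
  v0 = rec X. d.(b.X)\{a,c,d} → --d--▸ v1
  v1 = (b.(rec X. d.(b.X)\{a,c,d}))\{a,c,d} → --b--▸ v2
  v2 = (rec X. d.(b.X)\{a,c,d})\{a,c,d} → ∅
Trace ⟨a⟩ through P, begin at {u0}:
  [1] a ⇒ {u1}
  ✓ P
Trace ⟨a⟩ through Q, begin at {v0}:
  [1] a ⇒ no successor for Q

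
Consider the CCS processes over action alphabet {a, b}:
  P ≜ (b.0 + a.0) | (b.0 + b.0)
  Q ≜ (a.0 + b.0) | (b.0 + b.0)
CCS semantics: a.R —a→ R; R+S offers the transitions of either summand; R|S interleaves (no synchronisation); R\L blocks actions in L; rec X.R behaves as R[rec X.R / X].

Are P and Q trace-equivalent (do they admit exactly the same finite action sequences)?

LTS(P): 4 reachable states
  u0 = (b.0 + a.0) | (b.0 + b.0) | ··a··> u1, ··b··> u1, ··b··> u2
  u1 = 0 | (b.0 + b.0) | ··b··> u3
  u2 = (b.0 + a.0) | 0 | ··a··> u3, ··b··> u3
  u3 = 0 | 0 | (no moves)
LTS(Q): 4 reachable states
  v0 = (a.0 + b.0) | (b.0 + b.0) | ··a··> v1, ··b··> v1, ··b··> v2
  v1 = 0 | (b.0 + b.0) | ··b··> v3
  v2 = (a.0 + b.0) | 0 | ··a··> v3, ··b··> v3
  v3 = 0 | 0 | (no moves)
Coarsest stable partition (strong bisimilarity classes):
  B0 = {u0, v0}
  B1 = {u1, v1}
  B2 = {u3, v3}
  B3 = {u2, v2}
u0 ∈ B0, v0 ∈ B0 → same block
Bisimilar ⇒ trace-equivalent.

traces(P) = traces(Q)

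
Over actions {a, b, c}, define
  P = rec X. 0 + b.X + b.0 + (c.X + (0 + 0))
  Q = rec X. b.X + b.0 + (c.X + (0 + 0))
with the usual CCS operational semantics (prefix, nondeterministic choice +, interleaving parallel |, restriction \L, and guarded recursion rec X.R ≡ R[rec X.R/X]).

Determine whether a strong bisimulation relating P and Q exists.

Reachable graph of P (2 states):
  s0 = rec X. 0 + b.X + b.0 + (c.X + (0 + 0)) has moves ··b··> s0, ··b··> s1, ··c··> s0
  s1 = 0 has moves stopped
Reachable graph of Q (2 states):
  t0 = rec X. b.X + b.0 + (c.X + (0 + 0)) has moves ··b··> t0, ··b··> t1, ··c··> t0
  t1 = 0 has moves stopped
Partition-refinement fixed point:
  B0 = {s0, t0}
  B1 = {s1, t1}
s0 ∈ B0, t0 ∈ B0 → same block

YES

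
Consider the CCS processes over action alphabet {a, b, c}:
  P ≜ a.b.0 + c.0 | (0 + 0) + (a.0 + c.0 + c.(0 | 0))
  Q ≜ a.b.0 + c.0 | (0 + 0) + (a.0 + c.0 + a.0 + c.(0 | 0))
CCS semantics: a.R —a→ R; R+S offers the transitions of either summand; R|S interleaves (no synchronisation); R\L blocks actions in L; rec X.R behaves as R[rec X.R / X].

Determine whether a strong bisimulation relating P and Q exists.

LTS(P): 5 reachable states
  s0 = a.b.0 + c.0 | (0 + 0) + (a.0 + c.0 + c.(0 | 0)) ⊢ =a=> s1, =a=> s2, =c=> s1, =c=> s3, =c=> s4
  s1 = 0 ⊢ ·
  s2 = b.0 ⊢ =b=> s1
  s3 = 0 | (0 + 0) ⊢ ·
  s4 = 0 | 0 ⊢ ·
LTS(Q): 5 reachable states
  t0 = a.b.0 + c.0 | (0 + 0) + (a.0 + c.0 + a.0 + c.(0 | 0)) ⊢ =a=> t1, =a=> t2, =c=> t1, =c=> t3, =c=> t4
  t1 = 0 ⊢ ·
  t2 = b.0 ⊢ =b=> t1
  t3 = 0 | (0 + 0) ⊢ ·
  t4 = 0 | 0 ⊢ ·
Bisimilarity quotient blocks:
  B0 = {s0, t0}
  B1 = {s1, s3, s4, t1, t3, t4}
  B2 = {s2, t2}
s0 ∈ B0, t0 ∈ B0 → same block

bisimilar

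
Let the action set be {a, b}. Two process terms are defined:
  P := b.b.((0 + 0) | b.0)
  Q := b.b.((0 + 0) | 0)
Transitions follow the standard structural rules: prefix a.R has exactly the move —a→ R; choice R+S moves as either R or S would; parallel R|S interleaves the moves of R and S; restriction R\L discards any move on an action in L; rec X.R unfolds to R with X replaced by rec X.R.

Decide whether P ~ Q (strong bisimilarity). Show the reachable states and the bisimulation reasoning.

LTS(P): 4 reachable states
  p0 = b.b.((0 + 0) | b.0) ⊢ ··b··> p1
  p1 = b.((0 + 0) | b.0) ⊢ ··b··> p2
  p2 = (0 + 0) | b.0 ⊢ ··b··> p3
  p3 = (0 + 0) | 0 ⊢ (no moves)
LTS(Q): 3 reachable states
  q0 = b.b.((0 + 0) | 0) ⊢ ··b··> q1
  q1 = b.((0 + 0) | 0) ⊢ ··b··> q2
  q2 = (0 + 0) | 0 ⊢ (no moves)
Partition-refinement fixed point:
  B0 = {p0}
  B1 = {p1, q0}
  B2 = {p2, q1}
  B3 = {p3, q2}
p0 ∈ B0, q0 ∈ B1 → different blocks

NO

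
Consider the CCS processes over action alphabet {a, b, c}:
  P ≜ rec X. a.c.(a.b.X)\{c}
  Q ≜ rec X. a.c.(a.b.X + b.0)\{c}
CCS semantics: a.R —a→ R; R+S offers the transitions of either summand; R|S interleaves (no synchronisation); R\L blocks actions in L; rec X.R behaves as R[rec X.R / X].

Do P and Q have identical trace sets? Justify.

LTS(P): 6 reachable states
  u0 = rec X. a.c.(a.b.X)\{c} | —a→ u1
  u1 = c.(a.b.(rec X. a.c.(a.b.X)\{c}))\{c} | —c→ u2
  u2 = (a.b.(rec X. a.c.(a.b.X)\{c}))\{c} | —a→ u3
  u3 = (b.(rec X. a.c.(a.b.X)\{c}))\{c} | —b→ u4
  u4 = (rec X. a.c.(a.b.X)\{c})\{c} | —a→ u5
  u5 = (c.(a.b.(rec X. a.c.(a.b.X)\{c}))\{c})\{c} | stopped
LTS(Q): 7 reachable states
  v0 = rec X. a.c.(a.b.X + b.0)\{c} | —a→ v1
  v1 = c.(a.b.(rec X. a.c.(a.b.X + b.0)\{c}) + b.0)\{c} | —c→ v2
  v2 = (a.b.(rec X. a.c.(a.b.X + b.0)\{c}) + b.0)\{c} | —a→ v3, —b→ v4
  v3 = (b.(rec X. a.c.(a.b.X + b.0)\{c}))\{c} | —b→ v5
  v4 = 0\{c} | stopped
  v5 = (rec X. a.c.(a.b.X + b.0)\{c})\{c} | —a→ v6
  v6 = (c.(a.b.(rec X. a.c.(a.b.X + b.0)\{c}) + b.0)\{c})\{c} | stopped
Run σ = ⟨acb⟩ on Q: start {v0}
  [1] a ⇒ {v1}
  [2] c ⇒ {v2}
  [3] b ⇒ {v4}
  Q completes σ.
Run σ = ⟨acb⟩ on P: start {u0}
  [1] a ⇒ {u1}
  [2] c ⇒ {u2}
  [3] b ⇒ ∅ (P stuck)

NO — witness ⟨acb⟩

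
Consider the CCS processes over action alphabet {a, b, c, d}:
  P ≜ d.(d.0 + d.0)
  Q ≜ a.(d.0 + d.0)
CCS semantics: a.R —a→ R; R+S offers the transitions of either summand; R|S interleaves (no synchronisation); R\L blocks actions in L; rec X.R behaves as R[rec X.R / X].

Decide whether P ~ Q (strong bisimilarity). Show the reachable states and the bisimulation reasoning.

P ≁ Q

Reachable graph of P (3 states):
  s0 = d.(d.0 + d.0) | --d--▸ s1
  s1 = d.0 + d.0 | --d--▸ s2
  s2 = 0 | deadlocked
Reachable graph of Q (3 states):
  t0 = a.(d.0 + d.0) | --a--▸ t1
  t1 = d.0 + d.0 | --d--▸ t2
  t2 = 0 | deadlocked
Bisimilarity quotient blocks:
  B0 = {s0}
  B1 = {s1, t1}
  B2 = {s2, t2}
  B3 = {t0}
s0 ∈ B0, t0 ∈ B3 → different blocks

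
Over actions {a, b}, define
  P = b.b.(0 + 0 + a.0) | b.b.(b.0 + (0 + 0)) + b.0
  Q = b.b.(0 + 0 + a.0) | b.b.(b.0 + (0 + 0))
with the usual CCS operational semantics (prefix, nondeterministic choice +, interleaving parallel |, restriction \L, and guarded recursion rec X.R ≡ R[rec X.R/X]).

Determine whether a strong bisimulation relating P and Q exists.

LTS(P): 17 reachable states
  u0 = b.b.(0 + 0 + a.0) | b.b.(b.0 + (0 + 0)) + b.0 has moves =b=> u1, =b=> u2, =b=> u3
  u1 = 0 has moves (no moves)
  u2 = b.(0 + 0 + a.0) | b.b.(b.0 + (0 + 0)) has moves =b=> u4, =b=> u5
  u3 = b.b.(0 + 0 + a.0) | b.(b.0 + (0 + 0)) has moves =b=> u5, =b=> u6
  u4 = (0 + 0 + a.0) | b.b.(b.0 + (0 + 0)) has moves =a=> u7, =b=> u8
  u5 = b.(0 + 0 + a.0) | b.(b.0 + (0 + 0)) has moves =b=> u8, =b=> u9
  u6 = b.b.(0 + 0 + a.0) | (b.0 + (0 + 0)) has moves =b=> u10, =b=> u9
  u7 = 0 | b.b.(b.0 + (0 + 0)) has moves =b=> u11
  u8 = (0 + 0 + a.0) | b.(b.0 + (0 + 0)) has moves =a=> u11, =b=> u12
  u9 = b.(0 + 0 + a.0) | (b.0 + (0 + 0)) has moves =b=> u12, =b=> u13
  u10 = b.b.(0 + 0 + a.0) | 0 has moves =b=> u13
  u11 = 0 | b.(b.0 + (0 + 0)) has moves =b=> u14
  u12 = (0 + 0 + a.0) | (b.0 + (0 + 0)) has moves =a=> u14, =b=> u15
  u13 = b.(0 + 0 + a.0) | 0 has moves =b=> u15
  u14 = 0 | (b.0 + (0 + 0)) has moves =b=> u16
  u15 = (0 + 0 + a.0) | 0 has moves =a=> u16
  u16 = 0 | 0 has moves (no moves)
LTS(Q): 16 reachable states
  v0 = b.b.(0 + 0 + a.0) | b.b.(b.0 + (0 + 0)) has moves =b=> v1, =b=> v2
  v1 = b.(0 + 0 + a.0) | b.b.(b.0 + (0 + 0)) has moves =b=> v3, =b=> v4
  v2 = b.b.(0 + 0 + a.0) | b.(b.0 + (0 + 0)) has moves =b=> v4, =b=> v5
  v3 = (0 + 0 + a.0) | b.b.(b.0 + (0 + 0)) has moves =a=> v6, =b=> v7
  v4 = b.(0 + 0 + a.0) | b.(b.0 + (0 + 0)) has moves =b=> v7, =b=> v8
  v5 = b.b.(0 + 0 + a.0) | (b.0 + (0 + 0)) has moves =b=> v8, =b=> v9
  v6 = 0 | b.b.(b.0 + (0 + 0)) has moves =b=> v10
  v7 = (0 + 0 + a.0) | b.(b.0 + (0 + 0)) has moves =a=> v10, =b=> v11
  v8 = b.(0 + 0 + a.0) | (b.0 + (0 + 0)) has moves =b=> v11, =b=> v12
  v9 = b.b.(0 + 0 + a.0) | 0 has moves =b=> v12
  v10 = 0 | b.(b.0 + (0 + 0)) has moves =b=> v13
  v11 = (0 + 0 + a.0) | (b.0 + (0 + 0)) has moves =a=> v13, =b=> v14
  v12 = b.(0 + 0 + a.0) | 0 has moves =b=> v14
  v13 = 0 | (b.0 + (0 + 0)) has moves =b=> v15
  v14 = (0 + 0 + a.0) | 0 has moves =a=> v15
  v15 = 0 | 0 has moves (no moves)
Coarsest stable partition (strong bisimilarity classes):
  B0 = {u0}
  B1 = {u2, v1}
  B2 = {u5, v4}
  B3 = {u9, v8}
  B4 = {u12, v11}
  B5 = {u14, v13}
  B6 = {u1, u16, v15}
  B7 = {u15, v14}
  B8 = {u13, v12}
  B9 = {u8, v7}
  B10 = {u11, v10}
  B11 = {u4, v3}
  B12 = {u7, v6}
  B13 = {u3, v2}
  B14 = {u6, v5}
  B15 = {u10, v9}
  B16 = {v0}
u0 ∈ B0, v0 ∈ B16 → different blocks

P ≁ Q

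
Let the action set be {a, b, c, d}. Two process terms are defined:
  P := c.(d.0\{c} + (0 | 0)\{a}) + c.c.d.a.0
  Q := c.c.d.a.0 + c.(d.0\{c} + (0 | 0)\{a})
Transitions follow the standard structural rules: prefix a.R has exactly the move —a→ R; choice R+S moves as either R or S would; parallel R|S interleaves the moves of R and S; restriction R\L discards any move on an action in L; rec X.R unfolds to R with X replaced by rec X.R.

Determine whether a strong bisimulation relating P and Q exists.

P's transition system — 7 states:
  u0 = c.(d.0\{c} + (0 | 0)\{a}) + c.c.d.a.0 ⊢ -c-> u1, -c-> u2
  u1 = c.d.a.0 ⊢ -c-> u3
  u2 = d.0\{c} + (0 | 0)\{a} ⊢ -d-> u4
  u3 = d.a.0 ⊢ -d-> u5
  u4 = 0\{c} ⊢ ·
  u5 = a.0 ⊢ -a-> u6
  u6 = 0 ⊢ ·
Q's transition system — 7 states:
  v0 = c.c.d.a.0 + c.(d.0\{c} + (0 | 0)\{a}) ⊢ -c-> v1, -c-> v2
  v1 = c.d.a.0 ⊢ -c-> v3
  v2 = d.0\{c} + (0 | 0)\{a} ⊢ -d-> v4
  v3 = d.a.0 ⊢ -d-> v5
  v4 = 0\{c} ⊢ ·
  v5 = a.0 ⊢ -a-> v6
  v6 = 0 ⊢ ·
Bisimilarity quotient blocks:
  B0 = {u0, v0}
  B1 = {u1, v1}
  B2 = {u3, v3}
  B3 = {u5, v5}
  B4 = {u4, u6, v4, v6}
  B5 = {u2, v2}
u0 ∈ B0, v0 ∈ B0 → same block

bisimilar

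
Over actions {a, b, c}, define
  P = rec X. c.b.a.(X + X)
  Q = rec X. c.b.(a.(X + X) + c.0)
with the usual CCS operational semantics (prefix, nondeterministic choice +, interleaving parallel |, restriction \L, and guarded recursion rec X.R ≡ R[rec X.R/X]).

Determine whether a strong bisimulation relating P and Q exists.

Reachable graph of P (4 states):
  u0 = rec X. c.b.a.(X + X) | —c→ u1
  u1 = b.a.((rec X. c.b.a.(X + X)) + (rec X. c.b.a.(X + X))) | —b→ u2
  u2 = a.((rec X. c.b.a.(X + X)) + (rec X. c.b.a.(X + X))) | —a→ u3
  u3 = (rec X. c.b.a.(X + X)) + (rec X. c.b.a.(X + X)) | —c→ u1
Reachable graph of Q (5 states):
  v0 = rec X. c.b.(a.(X + X) + c.0) | —c→ v1
  v1 = b.(a.((rec X. c.b.(a.(X + X) + c.0)) + (rec X. c.b.(a.(X + X) + c.0))) + c.0) | —b→ v2
  v2 = a.((rec X. c.b.(a.(X + X) + c.0)) + (rec X. c.b.(a.(X + X) + c.0))) + c.0 | —a→ v3, —c→ v4
  v3 = (rec X. c.b.(a.(X + X) + c.0)) + (rec X. c.b.(a.(X + X) + c.0)) | —c→ v1
  v4 = 0 | ·
Partition-refinement fixed point:
  B0 = {u0, u3}
  B1 = {u1}
  B2 = {u2}
  B3 = {v0, v3}
  B4 = {v1}
  B5 = {v2}
  B6 = {v4}
u0 ∈ B0, v0 ∈ B3 → different blocks

not bisimilar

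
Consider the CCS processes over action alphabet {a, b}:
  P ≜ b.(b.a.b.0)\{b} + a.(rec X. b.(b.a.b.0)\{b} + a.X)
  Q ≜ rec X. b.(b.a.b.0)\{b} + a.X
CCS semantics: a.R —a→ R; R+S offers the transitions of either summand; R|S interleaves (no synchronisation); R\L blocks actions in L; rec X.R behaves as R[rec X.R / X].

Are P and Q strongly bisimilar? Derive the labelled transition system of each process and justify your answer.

LTS(P): 3 reachable states
  m0 = b.(b.a.b.0)\{b} + a.(rec X. b.(b.a.b.0)\{b} + a.X) → —a→ m1, —b→ m2
  m1 = rec X. b.(b.a.b.0)\{b} + a.X → —a→ m1, —b→ m2
  m2 = (b.a.b.0)\{b} → ·
LTS(Q): 2 reachable states
  n0 = rec X. b.(b.a.b.0)\{b} + a.X → —a→ n0, —b→ n1
  n1 = (b.a.b.0)\{b} → ·
Coarsest stable partition (strong bisimilarity classes):
  B0 = {m0, m1, n0}
  B1 = {m2, n1}
m0 ∈ B0, n0 ∈ B0 → same block

P ~ Q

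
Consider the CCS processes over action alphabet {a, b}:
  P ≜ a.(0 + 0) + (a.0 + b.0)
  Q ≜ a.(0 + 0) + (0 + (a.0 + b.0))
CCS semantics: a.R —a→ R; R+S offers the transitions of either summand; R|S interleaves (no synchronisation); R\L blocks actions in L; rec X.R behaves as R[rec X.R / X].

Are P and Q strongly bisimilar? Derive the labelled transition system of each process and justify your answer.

LTS(P): 3 reachable states
  p0 = a.(0 + 0) + (a.0 + b.0) | ··a··> p1, ··a··> p2, ··b··> p1
  p1 = 0 | ·
  p2 = 0 + 0 | ·
LTS(Q): 3 reachable states
  q0 = a.(0 + 0) + (0 + (a.0 + b.0)) | ··a··> q1, ··a··> q2, ··b··> q1
  q1 = 0 | ·
  q2 = 0 + 0 | ·
Bisimilarity quotient blocks:
  B0 = {p0, q0}
  B1 = {p1, p2, q1, q2}
p0 ∈ B0, q0 ∈ B0 → same block

bisimilar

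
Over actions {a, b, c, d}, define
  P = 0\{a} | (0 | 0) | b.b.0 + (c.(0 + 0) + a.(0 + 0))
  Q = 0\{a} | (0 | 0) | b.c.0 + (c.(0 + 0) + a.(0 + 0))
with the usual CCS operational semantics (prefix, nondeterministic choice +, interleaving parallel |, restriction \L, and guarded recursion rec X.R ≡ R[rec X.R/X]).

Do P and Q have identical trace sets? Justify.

P's transition system — 4 states:
  u0 = 0\{a} | (0 | 0) | b.b.0 + (c.(0 + 0) + a.(0 + 0)) | —a→ u1, —b→ u2, —c→ u1
  u1 = 0 + 0 | stopped
  u2 = 0\{a} | (0 | 0) | b.0 | —b→ u3
  u3 = 0\{a} | (0 | 0) | 0 | stopped
Q's transition system — 4 states:
  v0 = 0\{a} | (0 | 0) | b.c.0 + (c.(0 + 0) + a.(0 + 0)) | —a→ v1, —b→ v2, —c→ v1
  v1 = 0 + 0 | stopped
  v2 = 0\{a} | (0 | 0) | c.0 | —c→ v3
  v3 = 0\{a} | (0 | 0) | 0 | stopped
Run σ = ⟨bb⟩ on P: start {u0}
  after b @ step 1: {u2}
  after b @ step 2: {u3}
  P completes σ.
Run σ = ⟨bb⟩ on Q: start {v0}
  after b @ step 1: {v2}
  after b @ step 2: ∅  — Q cannot continue

traces(P) ≠ traces(Q) — witness ⟨bb⟩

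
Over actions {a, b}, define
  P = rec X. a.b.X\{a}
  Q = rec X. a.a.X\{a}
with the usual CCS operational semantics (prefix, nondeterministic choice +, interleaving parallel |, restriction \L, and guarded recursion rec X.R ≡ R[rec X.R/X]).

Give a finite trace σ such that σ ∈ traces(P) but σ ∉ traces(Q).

LTS(P): 3 reachable states
  s0 = rec X. a.b.X\{a} ⊢ —a→ s1
  s1 = b.(rec X. a.b.X\{a})\{a} ⊢ —b→ s2
  s2 = (rec X. a.b.X\{a})\{a} ⊢ stopped
LTS(Q): 3 reachable states
  t0 = rec X. a.a.X\{a} ⊢ —a→ t1
  t1 = a.(rec X. a.a.X\{a})\{a} ⊢ —a→ t2
  t2 = (rec X. a.a.X\{a})\{a} ⊢ stopped
Executing ab from P (initial set {s0}):
  step 1 (a): {s1}
  step 2 (b): {s2}
  ✓ P
Executing ab from Q (initial set {t0}):
  step 1 (a): {t1}
  step 2 (b): ∅ (Q stuck)

ab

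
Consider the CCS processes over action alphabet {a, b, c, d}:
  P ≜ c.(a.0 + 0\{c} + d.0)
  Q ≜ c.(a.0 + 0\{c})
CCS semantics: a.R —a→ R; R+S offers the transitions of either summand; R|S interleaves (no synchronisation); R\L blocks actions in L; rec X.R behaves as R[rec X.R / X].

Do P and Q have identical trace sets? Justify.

traces(P) ≠ traces(Q) — witness ⟨cd⟩

LTS(P): 3 reachable states
  s0 = c.(a.0 + 0\{c} + d.0) | -c-> s1
  s1 = a.0 + 0\{c} + d.0 | -a-> s2, -d-> s2
  s2 = 0 | deadlocked
LTS(Q): 3 reachable states
  t0 = c.(a.0 + 0\{c}) | -c-> t1
  t1 = a.0 + 0\{c} | -a-> t2
  t2 = 0 | deadlocked
Executing cd from P (initial set {s0}):
  [1] c ⇒ {s1}
  [2] d ⇒ {s2}
  — P admits the full trace.
Executing cd from Q (initial set {t0}):
  [1] c ⇒ {t1}
  [2] d ⇒ ∅  — Q cannot continue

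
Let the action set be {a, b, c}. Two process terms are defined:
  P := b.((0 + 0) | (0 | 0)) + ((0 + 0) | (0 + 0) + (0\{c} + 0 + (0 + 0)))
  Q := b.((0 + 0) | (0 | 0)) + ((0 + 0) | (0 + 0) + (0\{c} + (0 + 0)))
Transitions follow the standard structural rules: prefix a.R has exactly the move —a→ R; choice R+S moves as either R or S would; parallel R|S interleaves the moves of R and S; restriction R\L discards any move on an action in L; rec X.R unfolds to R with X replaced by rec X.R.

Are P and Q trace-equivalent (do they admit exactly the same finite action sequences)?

traces(P) = traces(Q)

LTS(P): 2 reachable states
  p0 = b.((0 + 0) | (0 | 0)) + ((0 + 0) | (0 + 0) + (0\{c} + 0 + (0 + 0))) → =b=> p1
  p1 = (0 + 0) | (0 | 0) → deadlocked
LTS(Q): 2 reachable states
  q0 = b.((0 + 0) | (0 | 0)) + ((0 + 0) | (0 + 0) + (0\{c} + (0 + 0))) → =b=> q1
  q1 = (0 + 0) | (0 | 0) → deadlocked
Partition-refinement fixed point:
  B0 = {p0, q0}
  B1 = {p1, q1}
p0 ∈ B0, q0 ∈ B0 → same block
Bisimilar ⇒ trace-equivalent.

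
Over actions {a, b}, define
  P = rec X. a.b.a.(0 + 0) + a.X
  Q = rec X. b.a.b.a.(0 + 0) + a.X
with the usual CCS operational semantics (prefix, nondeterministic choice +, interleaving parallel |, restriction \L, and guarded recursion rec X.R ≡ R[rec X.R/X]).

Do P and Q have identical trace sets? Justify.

traces(P) ≠ traces(Q) — witness ⟨b⟩

LTS(P): 4 reachable states
  s0 = rec X. a.b.a.(0 + 0) + a.X ⊢ --a--▸ s0, --a--▸ s1
  s1 = b.a.(0 + 0) ⊢ --b--▸ s2
  s2 = a.(0 + 0) ⊢ --a--▸ s3
  s3 = 0 + 0 ⊢ stopped
LTS(Q): 5 reachable states
  t0 = rec X. b.a.b.a.(0 + 0) + a.X ⊢ --a--▸ t0, --b--▸ t1
  t1 = a.b.a.(0 + 0) ⊢ --a--▸ t2
  t2 = b.a.(0 + 0) ⊢ --b--▸ t3
  t3 = a.(0 + 0) ⊢ --a--▸ t4
  t4 = 0 + 0 ⊢ stopped
Executing b from Q (initial set {t0}):
  after b @ step 1: {t1}
  Q completes σ.
Executing b from P (initial set {s0}):
  after b @ step 1: no successor for P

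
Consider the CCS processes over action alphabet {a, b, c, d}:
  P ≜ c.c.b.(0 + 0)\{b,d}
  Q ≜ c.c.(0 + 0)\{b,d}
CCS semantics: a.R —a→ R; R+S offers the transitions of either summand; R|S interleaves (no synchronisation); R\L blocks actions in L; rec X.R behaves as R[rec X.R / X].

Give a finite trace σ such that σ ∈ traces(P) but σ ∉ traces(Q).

LTS(P): 4 reachable states
  s0 = c.c.b.(0 + 0)\{b,d} | —c→ s1
  s1 = c.b.(0 + 0)\{b,d} | —c→ s2
  s2 = b.(0 + 0)\{b,d} | —b→ s3
  s3 = (0 + 0)\{b,d} | stopped
LTS(Q): 3 reachable states
  t0 = c.c.(0 + 0)\{b,d} | —c→ t1
  t1 = c.(0 + 0)\{b,d} | —c→ t2
  t2 = (0 + 0)\{b,d} | stopped
Executing ccb from P (initial set {s0}):
  [1] c ⇒ {s1}
  [2] c ⇒ {s2}
  [3] b ⇒ {s3}
  ✓ P
Executing ccb from Q (initial set {t0}):
  [1] c ⇒ {t1}
  [2] c ⇒ {t2}
  [3] b ⇒ ∅ (Q stuck)

ccb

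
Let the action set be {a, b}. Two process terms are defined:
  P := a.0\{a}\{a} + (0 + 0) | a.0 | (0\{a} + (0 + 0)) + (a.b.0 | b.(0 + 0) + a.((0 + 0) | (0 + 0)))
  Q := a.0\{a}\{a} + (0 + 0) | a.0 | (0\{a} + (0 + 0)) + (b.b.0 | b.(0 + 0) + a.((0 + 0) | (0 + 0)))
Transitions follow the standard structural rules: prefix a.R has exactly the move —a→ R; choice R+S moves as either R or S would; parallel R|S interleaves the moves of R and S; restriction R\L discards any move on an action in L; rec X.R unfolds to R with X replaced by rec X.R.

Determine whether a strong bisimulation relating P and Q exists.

P's transition system — 9 states:
  u0 = a.0\{a}\{a} + (0 + 0) | a.0 | (0\{a} + (0 + 0)) + (a.b.0 | b.(0 + 0) + a.((0 + 0) | (0 + 0))) has moves =a=> u1, =a=> u2, =a=> u3, =a=> u4, =b=> u5
  u1 = (0 + 0) | (0 + 0) has moves ∅
  u2 = (0 + 0) | 0 | (0\{a} + (0 + 0)) has moves ∅
  u3 = 0\{a}\{a} has moves ∅
  u4 = b.0 | b.(0 + 0) has moves =b=> u6, =b=> u7
  u5 = a.b.0 | (0 + 0) has moves =a=> u7
  u6 = 0 | b.(0 + 0) has moves =b=> u8
  u7 = b.0 | (0 + 0) has moves =b=> u8
  u8 = 0 | (0 + 0) has moves ∅
Q's transition system — 9 states:
  v0 = a.0\{a}\{a} + (0 + 0) | a.0 | (0\{a} + (0 + 0)) + (b.b.0 | b.(0 + 0) + a.((0 + 0) | (0 + 0))) has moves =a=> v1, =a=> v2, =a=> v3, =b=> v4, =b=> v5
  v1 = (0 + 0) | (0 + 0) has moves ∅
  v2 = (0 + 0) | 0 | (0\{a} + (0 + 0)) has moves ∅
  v3 = 0\{a}\{a} has moves ∅
  v4 = b.0 | b.(0 + 0) has moves =b=> v6, =b=> v7
  v5 = b.b.0 | (0 + 0) has moves =b=> v7
  v6 = 0 | b.(0 + 0) has moves =b=> v8
  v7 = b.0 | (0 + 0) has moves =b=> v8
  v8 = 0 | (0 + 0) has moves ∅
Partition-refinement fixed point:
  B0 = {u0}
  B1 = {u1, u2, u3, u8, v1, v2, v3, v8}
  B2 = {u5}
  B3 = {u6, u7, v6, v7}
  B4 = {u4, v4, v5}
  B5 = {v0}
u0 ∈ B0, v0 ∈ B5 → different blocks

P ≁ Q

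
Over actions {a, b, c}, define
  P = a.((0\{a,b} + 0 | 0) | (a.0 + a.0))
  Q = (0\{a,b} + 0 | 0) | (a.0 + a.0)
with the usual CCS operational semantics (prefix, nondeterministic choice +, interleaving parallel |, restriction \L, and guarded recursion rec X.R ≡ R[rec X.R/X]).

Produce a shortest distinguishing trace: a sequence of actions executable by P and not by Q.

P's transition system — 3 states:
  s0 = a.((0\{a,b} + 0 | 0) | (a.0 + a.0)) → =a=> s1
  s1 = (0\{a,b} + 0 | 0) | (a.0 + a.0) → =a=> s2
  s2 = (0\{a,b} + 0 | 0) | 0 → (no moves)
Q's transition system — 2 states:
  t0 = (0\{a,b} + 0 | 0) | (a.0 + a.0) → =a=> t1
  t1 = (0\{a,b} + 0 | 0) | 0 → (no moves)
Executing aa from P (initial set {s0}):
  step 1 (a): {s1}
  step 2 (a): {s2}
  P completes σ.
Executing aa from Q (initial set {t0}):
  step 1 (a): {t1}
  step 2 (a): ∅ (Q stuck)

aa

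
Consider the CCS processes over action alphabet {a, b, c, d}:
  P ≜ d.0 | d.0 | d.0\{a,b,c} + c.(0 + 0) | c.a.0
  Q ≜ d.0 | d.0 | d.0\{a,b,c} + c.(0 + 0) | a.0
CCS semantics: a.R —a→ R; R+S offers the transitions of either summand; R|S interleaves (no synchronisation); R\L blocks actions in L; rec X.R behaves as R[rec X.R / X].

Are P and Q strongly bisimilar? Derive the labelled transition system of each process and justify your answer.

P's transition system — 13 states:
  p0 = d.0 | d.0 | d.0\{a,b,c} + c.(0 + 0) | c.a.0 ⊢ -c-> p1, -c-> p2, -d-> p3, -d-> p4, -d-> p5
  p1 = (0 + 0) | c.a.0 ⊢ -c-> p6
  p2 = c.(0 + 0) | a.0 ⊢ -a-> p7, -c-> p6
  p3 = 0 | d.0 | d.0\{a,b,c} ⊢ -d-> p8, -d-> p9
  p4 = d.0 | 0 | d.0\{a,b,c} ⊢ -d-> p10, -d-> p8
  p5 = d.0 | d.0 | 0\{a,b,c} ⊢ -d-> p10, -d-> p9
  p6 = (0 + 0) | a.0 ⊢ -a-> p11
  p7 = c.(0 + 0) | 0 ⊢ -c-> p11
  p8 = 0 | 0 | d.0\{a,b,c} ⊢ -d-> p12
  p9 = 0 | d.0 | 0\{a,b,c} ⊢ -d-> p12
  p10 = d.0 | 0 | 0\{a,b,c} ⊢ -d-> p12
  p11 = (0 + 0) | 0 ⊢ deadlocked
  p12 = 0 | 0 | 0\{a,b,c} ⊢ deadlocked
Q's transition system — 11 states:
  q0 = d.0 | d.0 | d.0\{a,b,c} + c.(0 + 0) | a.0 ⊢ -a-> q1, -c-> q2, -d-> q3, -d-> q4, -d-> q5
  q1 = c.(0 + 0) | 0 ⊢ -c-> q6
  q2 = (0 + 0) | a.0 ⊢ -a-> q6
  q3 = 0 | d.0 | d.0\{a,b,c} ⊢ -d-> q7, -d-> q8
  q4 = d.0 | 0 | d.0\{a,b,c} ⊢ -d-> q7, -d-> q9
  q5 = d.0 | d.0 | 0\{a,b,c} ⊢ -d-> q8, -d-> q9
  q6 = (0 + 0) | 0 ⊢ deadlocked
  q7 = 0 | 0 | d.0\{a,b,c} ⊢ -d-> q10
  q8 = 0 | d.0 | 0\{a,b,c} ⊢ -d-> q10
  q9 = d.0 | 0 | 0\{a,b,c} ⊢ -d-> q10
  q10 = 0 | 0 | 0\{a,b,c} ⊢ deadlocked
Coarsest stable partition (strong bisimilarity classes):
  B0 = {p0}
  B1 = {p2}
  B2 = {p7, q1}
  B3 = {p11, p12, q10, q6}
  B4 = {p6, q2}
  B5 = {p3, p4, p5, q3, q4, q5}
  B6 = {p10, p8, p9, q7, q8, q9}
  B7 = {p1}
  B8 = {q0}
p0 ∈ B0, q0 ∈ B8 → different blocks

not bisimilar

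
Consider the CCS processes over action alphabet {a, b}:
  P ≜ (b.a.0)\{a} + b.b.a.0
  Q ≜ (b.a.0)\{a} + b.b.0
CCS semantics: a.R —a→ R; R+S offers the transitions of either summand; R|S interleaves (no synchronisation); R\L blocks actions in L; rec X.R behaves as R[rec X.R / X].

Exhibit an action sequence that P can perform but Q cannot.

bba

LTS(P): 5 reachable states
  u0 = (b.a.0)\{a} + b.b.a.0 | ··b··> u1, ··b··> u2
  u1 = (a.0)\{a} | deadlocked
  u2 = b.a.0 | ··b··> u3
  u3 = a.0 | ··a··> u4
  u4 = 0 | deadlocked
LTS(Q): 4 reachable states
  v0 = (b.a.0)\{a} + b.b.0 | ··b··> v1, ··b··> v2
  v1 = (a.0)\{a} | deadlocked
  v2 = b.0 | ··b··> v3
  v3 = 0 | deadlocked
Executing bba from P (initial set {u0}):
  step 1 (b): {u1, u2}
  step 2 (b): {u3}
  step 3 (a): {u4}
  P completes σ.
Executing bba from Q (initial set {v0}):
  step 1 (b): {v1, v2}
  step 2 (b): {v3}
  step 3 (a): ∅ (Q stuck)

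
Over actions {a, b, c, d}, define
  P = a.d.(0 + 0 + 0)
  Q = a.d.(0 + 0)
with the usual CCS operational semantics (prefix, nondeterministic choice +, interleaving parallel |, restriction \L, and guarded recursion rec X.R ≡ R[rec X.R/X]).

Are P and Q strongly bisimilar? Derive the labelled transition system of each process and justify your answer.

P ~ Q

Reachable graph of P (3 states):
  s0 = a.d.(0 + 0 + 0) :: --a--▸ s1
  s1 = d.(0 + 0 + 0) :: --d--▸ s2
  s2 = 0 + 0 + 0 :: deadlocked
Reachable graph of Q (3 states):
  t0 = a.d.(0 + 0) :: --a--▸ t1
  t1 = d.(0 + 0) :: --d--▸ t2
  t2 = 0 + 0 :: deadlocked
Coarsest stable partition (strong bisimilarity classes):
  B0 = {s0, t0}
  B1 = {s1, t1}
  B2 = {s2, t2}
s0 ∈ B0, t0 ∈ B0 → same block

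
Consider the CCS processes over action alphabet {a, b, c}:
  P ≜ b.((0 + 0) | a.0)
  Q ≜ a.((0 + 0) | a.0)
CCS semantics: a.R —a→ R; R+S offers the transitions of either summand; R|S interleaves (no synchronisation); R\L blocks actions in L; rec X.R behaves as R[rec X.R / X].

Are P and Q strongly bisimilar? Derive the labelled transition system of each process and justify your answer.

P ≁ Q

LTS(P): 3 reachable states
  s0 = b.((0 + 0) | a.0) → -b-> s1
  s1 = (0 + 0) | a.0 → -a-> s2
  s2 = (0 + 0) | 0 → deadlocked
LTS(Q): 3 reachable states
  t0 = a.((0 + 0) | a.0) → -a-> t1
  t1 = (0 + 0) | a.0 → -a-> t2
  t2 = (0 + 0) | 0 → deadlocked
Partition-refinement fixed point:
  B0 = {s0}
  B1 = {s1, t1}
  B2 = {s2, t2}
  B3 = {t0}
s0 ∈ B0, t0 ∈ B3 → different blocks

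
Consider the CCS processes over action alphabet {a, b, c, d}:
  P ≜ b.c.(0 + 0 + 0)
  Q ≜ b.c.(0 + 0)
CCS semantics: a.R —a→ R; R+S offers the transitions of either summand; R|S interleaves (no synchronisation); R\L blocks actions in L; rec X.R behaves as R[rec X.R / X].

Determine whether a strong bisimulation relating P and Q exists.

bisimilar

LTS(P): 3 reachable states
  u0 = b.c.(0 + 0 + 0) :: --b--▸ u1
  u1 = c.(0 + 0 + 0) :: --c--▸ u2
  u2 = 0 + 0 + 0 :: (no moves)
LTS(Q): 3 reachable states
  v0 = b.c.(0 + 0) :: --b--▸ v1
  v1 = c.(0 + 0) :: --c--▸ v2
  v2 = 0 + 0 :: (no moves)
Partition-refinement fixed point:
  B0 = {u0, v0}
  B1 = {u1, v1}
  B2 = {u2, v2}
u0 ∈ B0, v0 ∈ B0 → same block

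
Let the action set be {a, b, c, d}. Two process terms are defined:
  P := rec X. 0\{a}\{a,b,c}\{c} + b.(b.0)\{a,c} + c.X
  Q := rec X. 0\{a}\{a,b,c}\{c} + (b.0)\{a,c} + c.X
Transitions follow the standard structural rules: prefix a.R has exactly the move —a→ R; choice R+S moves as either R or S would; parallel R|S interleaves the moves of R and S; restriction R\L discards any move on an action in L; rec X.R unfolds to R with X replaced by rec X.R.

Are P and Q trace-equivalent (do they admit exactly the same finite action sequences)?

LTS(P): 3 reachable states
  p0 = rec X. 0\{a}\{a,b,c}\{c} + b.(b.0)\{a,c} + c.X | -b-> p1, -c-> p0
  p1 = (b.0)\{a,c} | -b-> p2
  p2 = 0\{a,c} | (no moves)
LTS(Q): 2 reachable states
  q0 = rec X. 0\{a}\{a,b,c}\{c} + (b.0)\{a,c} + c.X | -b-> q1, -c-> q0
  q1 = 0\{a,c} | (no moves)
Run σ = ⟨bb⟩ on P: start {p0}
  after b @ step 1: {p1}
  after b @ step 2: {p2}
  P completes σ.
Run σ = ⟨bb⟩ on Q: start {q0}
  after b @ step 1: {q1}
  after b @ step 2: ∅ (Q stuck)

NO — witness ⟨bb⟩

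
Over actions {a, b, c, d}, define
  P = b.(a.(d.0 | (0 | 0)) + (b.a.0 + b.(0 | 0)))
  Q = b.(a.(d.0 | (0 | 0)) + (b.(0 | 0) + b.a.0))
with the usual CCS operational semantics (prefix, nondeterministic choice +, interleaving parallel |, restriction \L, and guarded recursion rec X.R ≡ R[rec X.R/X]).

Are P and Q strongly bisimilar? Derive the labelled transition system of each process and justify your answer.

Reachable graph of P (7 states):
  u0 = b.(a.(d.0 | (0 | 0)) + (b.a.0 + b.(0 | 0))) :: ··b··> u1
  u1 = a.(d.0 | (0 | 0)) + (b.a.0 + b.(0 | 0)) :: ··a··> u2, ··b··> u3, ··b··> u4
  u2 = d.0 | (0 | 0) :: ··d··> u5
  u3 = 0 | 0 :: (no moves)
  u4 = a.0 :: ··a··> u6
  u5 = 0 | (0 | 0) :: (no moves)
  u6 = 0 :: (no moves)
Reachable graph of Q (7 states):
  v0 = b.(a.(d.0 | (0 | 0)) + (b.(0 | 0) + b.a.0)) :: ··b··> v1
  v1 = a.(d.0 | (0 | 0)) + (b.(0 | 0) + b.a.0) :: ··a··> v2, ··b··> v3, ··b··> v4
  v2 = d.0 | (0 | 0) :: ··d··> v5
  v3 = 0 | 0 :: (no moves)
  v4 = a.0 :: ··a··> v6
  v5 = 0 | (0 | 0) :: (no moves)
  v6 = 0 :: (no moves)
Bisimilarity quotient blocks:
  B0 = {u0, v0}
  B1 = {u1, v1}
  B2 = {u4, v4}
  B3 = {u3, u5, u6, v3, v5, v6}
  B4 = {u2, v2}
u0 ∈ B0, v0 ∈ B0 → same block

YES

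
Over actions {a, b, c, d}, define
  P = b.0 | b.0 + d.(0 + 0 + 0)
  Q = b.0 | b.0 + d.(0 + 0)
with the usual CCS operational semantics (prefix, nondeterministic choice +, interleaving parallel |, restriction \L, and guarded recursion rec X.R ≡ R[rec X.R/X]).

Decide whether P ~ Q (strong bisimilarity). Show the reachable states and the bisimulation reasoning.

bisimilar

Reachable graph of P (5 states):
  u0 = b.0 | b.0 + d.(0 + 0 + 0) :: —b→ u1, —b→ u2, —d→ u3
  u1 = 0 | b.0 :: —b→ u4
  u2 = b.0 | 0 :: —b→ u4
  u3 = 0 + 0 + 0 :: (no moves)
  u4 = 0 | 0 :: (no moves)
Reachable graph of Q (5 states):
  v0 = b.0 | b.0 + d.(0 + 0) :: —b→ v1, —b→ v2, —d→ v3
  v1 = 0 | b.0 :: —b→ v4
  v2 = b.0 | 0 :: —b→ v4
  v3 = 0 + 0 :: (no moves)
  v4 = 0 | 0 :: (no moves)
Bisimilarity quotient blocks:
  B0 = {u0, v0}
  B1 = {u1, u2, v1, v2}
  B2 = {u3, u4, v3, v4}
u0 ∈ B0, v0 ∈ B0 → same block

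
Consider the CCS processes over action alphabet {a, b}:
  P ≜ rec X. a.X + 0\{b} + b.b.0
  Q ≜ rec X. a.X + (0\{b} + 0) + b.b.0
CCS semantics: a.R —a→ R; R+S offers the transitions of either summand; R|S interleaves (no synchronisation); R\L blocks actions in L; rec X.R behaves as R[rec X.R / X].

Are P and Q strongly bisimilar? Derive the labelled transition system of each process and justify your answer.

bisimilar

P's transition system — 3 states:
  m0 = rec X. a.X + 0\{b} + b.b.0 has moves -a-> m0, -b-> m1
  m1 = b.0 has moves -b-> m2
  m2 = 0 has moves stopped
Q's transition system — 3 states:
  n0 = rec X. a.X + (0\{b} + 0) + b.b.0 has moves -a-> n0, -b-> n1
  n1 = b.0 has moves -b-> n2
  n2 = 0 has moves stopped
Bisimilarity quotient blocks:
  B0 = {m0, n0}
  B1 = {m1, n1}
  B2 = {m2, n2}
m0 ∈ B0, n0 ∈ B0 → same block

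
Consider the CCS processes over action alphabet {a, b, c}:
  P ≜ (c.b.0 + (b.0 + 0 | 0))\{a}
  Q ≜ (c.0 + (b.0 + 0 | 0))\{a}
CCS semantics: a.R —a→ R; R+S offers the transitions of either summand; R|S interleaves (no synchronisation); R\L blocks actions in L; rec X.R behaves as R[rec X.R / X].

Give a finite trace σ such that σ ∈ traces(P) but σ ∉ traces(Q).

P's transition system — 3 states:
  p0 = (c.b.0 + (b.0 + 0 | 0))\{a} | ··b··> p1, ··c··> p2
  p1 = 0\{a} | (no moves)
  p2 = (b.0)\{a} | ··b··> p1
Q's transition system — 2 states:
  q0 = (c.0 + (b.0 + 0 | 0))\{a} | ··b··> q1, ··c··> q1
  q1 = 0\{a} | (no moves)
Trace ⟨cb⟩ through P, begin at {p0}:
  [1] c ⇒ {p2}
  [2] b ⇒ {p1}
  ✓ P
Trace ⟨cb⟩ through Q, begin at {q0}:
  [1] c ⇒ {q1}
  [2] b ⇒ ∅ (Q stuck)

cb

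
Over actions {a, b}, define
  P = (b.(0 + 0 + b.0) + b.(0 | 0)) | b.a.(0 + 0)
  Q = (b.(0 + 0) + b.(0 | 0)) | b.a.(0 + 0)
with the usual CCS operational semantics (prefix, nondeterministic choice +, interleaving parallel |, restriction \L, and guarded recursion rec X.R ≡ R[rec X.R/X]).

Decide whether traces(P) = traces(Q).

P's transition system — 12 states:
  s0 = (b.(0 + 0 + b.0) + b.(0 | 0)) | b.a.(0 + 0) :: ··b··> s1, ··b··> s2, ··b··> s3
  s1 = (0 + 0 + b.0) | b.a.(0 + 0) :: ··b··> s4, ··b··> s5
  s2 = (b.(0 + 0 + b.0) + b.(0 | 0)) | a.(0 + 0) :: ··a··> s6, ··b··> s4, ··b··> s7
  s3 = 0 | 0 | b.a.(0 + 0) :: ··b··> s7
  s4 = (0 + 0 + b.0) | a.(0 + 0) :: ··a··> s8, ··b··> s9
  s5 = 0 | b.a.(0 + 0) :: ··b··> s9
  s6 = (b.(0 + 0 + b.0) + b.(0 | 0)) | (0 + 0) :: ··b··> s10, ··b··> s8
  s7 = 0 | 0 | a.(0 + 0) :: ··a··> s10
  s8 = (0 + 0 + b.0) | (0 + 0) :: ··b··> s11
  s9 = 0 | a.(0 + 0) :: ··a··> s11
  s10 = 0 | 0 | (0 + 0) :: deadlocked
  s11 = 0 | (0 + 0) :: deadlocked
Q's transition system — 9 states:
  t0 = (b.(0 + 0) + b.(0 | 0)) | b.a.(0 + 0) :: ··b··> t1, ··b··> t2, ··b··> t3
  t1 = (0 + 0) | b.a.(0 + 0) :: ··b··> t4
  t2 = (b.(0 + 0) + b.(0 | 0)) | a.(0 + 0) :: ··a··> t5, ··b··> t4, ··b··> t6
  t3 = 0 | 0 | b.a.(0 + 0) :: ··b··> t6
  t4 = (0 + 0) | a.(0 + 0) :: ··a··> t7
  t5 = (b.(0 + 0) + b.(0 | 0)) | (0 + 0) :: ··b··> t7, ··b··> t8
  t6 = 0 | 0 | a.(0 + 0) :: ··a··> t8
  t7 = (0 + 0) | (0 + 0) :: deadlocked
  t8 = 0 | 0 | (0 + 0) :: deadlocked
Run σ = ⟨bbb⟩ on P: start {s0}
  after b @ step 1: {s1, s2, s3}
  after b @ step 2: {s4, s5, s7}
  after b @ step 3: {s9}
  P completes σ.
Run σ = ⟨bbb⟩ on Q: start {t0}
  after b @ step 1: {t1, t2, t3}
  after b @ step 2: {t4, t6}
  after b @ step 3: no successor for Q

trace-distinct — witness ⟨bbb⟩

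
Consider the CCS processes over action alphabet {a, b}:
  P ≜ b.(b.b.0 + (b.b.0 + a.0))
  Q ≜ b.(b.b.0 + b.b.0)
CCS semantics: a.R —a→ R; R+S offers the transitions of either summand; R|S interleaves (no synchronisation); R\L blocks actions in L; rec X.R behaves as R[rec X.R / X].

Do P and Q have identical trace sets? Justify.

Reachable graph of P (4 states):
  m0 = b.(b.b.0 + (b.b.0 + a.0)) | —b→ m1
  m1 = b.b.0 + (b.b.0 + a.0) | —a→ m2, —b→ m3
  m2 = 0 | stopped
  m3 = b.0 | —b→ m2
Reachable graph of Q (4 states):
  n0 = b.(b.b.0 + b.b.0) | —b→ n1
  n1 = b.b.0 + b.b.0 | —b→ n2
  n2 = b.0 | —b→ n3
  n3 = 0 | stopped
Run σ = ⟨ba⟩ on P: start {m0}
  after b @ step 1: {m1}
  after a @ step 2: {m2}
  — P admits the full trace.
Run σ = ⟨ba⟩ on Q: start {n0}
  after b @ step 1: {n1}
  after a @ step 2: ∅  — Q cannot continue

trace-distinct — witness ⟨ba⟩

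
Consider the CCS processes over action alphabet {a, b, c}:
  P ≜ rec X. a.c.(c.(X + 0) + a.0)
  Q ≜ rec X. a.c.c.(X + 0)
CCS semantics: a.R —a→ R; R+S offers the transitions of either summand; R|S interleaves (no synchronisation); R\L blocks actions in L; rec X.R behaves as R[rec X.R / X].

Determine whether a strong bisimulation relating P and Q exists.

NO

Reachable graph of P (5 states):
  u0 = rec X. a.c.(c.(X + 0) + a.0) has moves -a-> u1
  u1 = c.(c.((rec X. a.c.(c.(X + 0) + a.0)) + 0) + a.0) has moves -c-> u2
  u2 = c.((rec X. a.c.(c.(X + 0) + a.0)) + 0) + a.0 has moves -a-> u3, -c-> u4
  u3 = 0 has moves stopped
  u4 = (rec X. a.c.(c.(X + 0) + a.0)) + 0 has moves -a-> u1
Reachable graph of Q (4 states):
  v0 = rec X. a.c.c.(X + 0) has moves -a-> v1
  v1 = c.c.((rec X. a.c.c.(X + 0)) + 0) has moves -c-> v2
  v2 = c.((rec X. a.c.c.(X + 0)) + 0) has moves -c-> v3
  v3 = (rec X. a.c.c.(X + 0)) + 0 has moves -a-> v1
Coarsest stable partition (strong bisimilarity classes):
  B0 = {u0, u4}
  B1 = {u1}
  B2 = {u2}
  B3 = {u3}
  B4 = {v0, v3}
  B5 = {v1}
  B6 = {v2}
u0 ∈ B0, v0 ∈ B4 → different blocks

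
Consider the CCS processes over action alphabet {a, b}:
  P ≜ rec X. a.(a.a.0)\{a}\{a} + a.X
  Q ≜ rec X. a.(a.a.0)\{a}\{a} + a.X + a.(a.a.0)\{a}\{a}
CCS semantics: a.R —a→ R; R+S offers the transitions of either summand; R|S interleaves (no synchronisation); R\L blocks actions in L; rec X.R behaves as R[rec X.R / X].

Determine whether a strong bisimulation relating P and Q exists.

P's transition system — 2 states:
  m0 = rec X. a.(a.a.0)\{a}\{a} + a.X → —a→ m0, —a→ m1
  m1 = (a.a.0)\{a}\{a} → ·
Q's transition system — 2 states:
  n0 = rec X. a.(a.a.0)\{a}\{a} + a.X + a.(a.a.0)\{a}\{a} → —a→ n0, —a→ n1
  n1 = (a.a.0)\{a}\{a} → ·
Partition-refinement fixed point:
  B0 = {m0, n0}
  B1 = {m1, n1}
m0 ∈ B0, n0 ∈ B0 → same block

P ~ Q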